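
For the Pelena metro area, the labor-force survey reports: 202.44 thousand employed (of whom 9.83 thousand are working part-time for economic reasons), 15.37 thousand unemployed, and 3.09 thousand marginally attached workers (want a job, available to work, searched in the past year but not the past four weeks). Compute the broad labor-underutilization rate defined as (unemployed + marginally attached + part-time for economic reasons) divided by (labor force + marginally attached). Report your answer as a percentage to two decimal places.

Broad underutilization rate ≈ 12.81%.

Labor force = 202.44 + 15.37 = 217.81 thousand.
Numerator = 15.37 + 3.09 + 9.83 = 28.29 thousand.
Denominator = 217.81 + 3.09 = 220.90 thousand.
Broad rate = 28.29 / 220.90 = 12.81%.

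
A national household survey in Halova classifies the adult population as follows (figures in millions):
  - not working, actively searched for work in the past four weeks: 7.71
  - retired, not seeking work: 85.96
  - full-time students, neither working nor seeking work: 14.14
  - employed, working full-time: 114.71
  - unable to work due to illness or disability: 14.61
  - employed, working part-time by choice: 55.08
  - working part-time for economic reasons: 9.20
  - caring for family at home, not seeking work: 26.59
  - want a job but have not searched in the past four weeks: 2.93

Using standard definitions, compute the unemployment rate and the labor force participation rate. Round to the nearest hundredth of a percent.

Employed = 114.71 + 55.08 + 9.20 = 178.99 million (anyone who worked, including part-time for economic reasons, counts as employed).
Unemployed = 7.71 million.
Labor force = 178.99 + 7.71 = 186.70 million.
Not in labor force = 85.96 + 14.14 + 14.61 + 26.59 + 2.93 = 144.23 million (those not working and not actively searching are outside the labor force — including those who want a job but have given up searching).
Civilian working-age population = 186.70 + 144.23 = 330.93 million.
Unemployment rate = 7.71 / 186.70 = 4.13%.
Labor force participation rate = 186.70 / 330.93 = 56.42%.

Unemployment rate ≈ 4.13%; labor force participation rate ≈ 56.42%.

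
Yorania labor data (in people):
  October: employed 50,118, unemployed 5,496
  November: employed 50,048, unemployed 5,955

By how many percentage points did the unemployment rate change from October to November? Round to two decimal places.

October: labor force = 50,118 + 5,496 = 55,614; u = 5,496/55,614 = 9.88%.
November: labor force = 50,048 + 5,955 = 56,003; u = 5,955/56,003 = 10.63%.
Change = 10.63% − 9.88% = +0.75 pp.

The unemployment rate changed by +0.75 percentage points.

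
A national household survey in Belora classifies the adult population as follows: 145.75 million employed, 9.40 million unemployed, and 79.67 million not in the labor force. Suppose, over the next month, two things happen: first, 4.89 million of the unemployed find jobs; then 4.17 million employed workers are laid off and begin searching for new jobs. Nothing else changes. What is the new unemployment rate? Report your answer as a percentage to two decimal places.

Initially, labor force = 145.75 + 9.40 = 155.15 million, so u = 9.40/155.15 = 6.06%.
After the first change, unemployed falls and employed rises by 4.89; labor force unchanged → E = 150.64, U = 4.51, labor force = 155.15 million.
After the second change, employed falls and unemployed rises by 4.17; labor force unchanged → E = 146.47, U = 8.68, labor force = 155.15 million.
New unemployment rate = 8.68 / 155.15 = 5.59%.

New unemployment rate ≈ 5.59%.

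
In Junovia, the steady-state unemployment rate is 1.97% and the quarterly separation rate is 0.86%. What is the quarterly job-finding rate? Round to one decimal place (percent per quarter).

From u* = s/(s+f): f = s·(1−u)/u.
f = 0.86 × (1 − 0.0197) / 0.0197 = 0.8431 / 0.0197 ≈ 42.8% per quarter.

Job-finding rate ≈ 42.8% per quarter.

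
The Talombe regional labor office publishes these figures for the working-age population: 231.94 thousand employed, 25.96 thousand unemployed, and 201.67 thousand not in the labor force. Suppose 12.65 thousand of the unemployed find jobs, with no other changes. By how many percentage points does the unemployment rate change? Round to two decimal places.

The unemployment rate changes by −4.91 percentage points.

Initially, labor force = 231.94 + 25.96 = 257.90 thousand, so u = 25.96/257.90 = 10.07%.
After the change, unemployed falls and employed rises by 12.65; labor force unchanged → E = 244.59, U = 13.31, labor force = 257.90 thousand.
New unemployment rate = 13.31 / 257.90 = 5.16%.
Change = 5.16% − 10.07% = −4.91 percentage points.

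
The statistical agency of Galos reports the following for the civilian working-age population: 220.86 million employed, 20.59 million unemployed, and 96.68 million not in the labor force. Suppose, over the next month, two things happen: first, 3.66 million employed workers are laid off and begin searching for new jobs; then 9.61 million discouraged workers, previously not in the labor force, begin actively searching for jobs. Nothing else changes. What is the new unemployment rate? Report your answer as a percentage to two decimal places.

New unemployment rate ≈ 13.49%.

Initially, labor force = 220.86 + 20.59 = 241.45 million, so u = 20.59/241.45 = 8.53%.
After the first change, employed falls and unemployed rises by 3.66; labor force unchanged → E = 217.20, U = 24.25, labor force = 241.45 million.
After the second change, unemployed and labor force both rise by 9.61 → E = 217.20, U = 33.86, labor force = 251.06 million.
New unemployment rate = 33.86 / 251.06 = 13.49%.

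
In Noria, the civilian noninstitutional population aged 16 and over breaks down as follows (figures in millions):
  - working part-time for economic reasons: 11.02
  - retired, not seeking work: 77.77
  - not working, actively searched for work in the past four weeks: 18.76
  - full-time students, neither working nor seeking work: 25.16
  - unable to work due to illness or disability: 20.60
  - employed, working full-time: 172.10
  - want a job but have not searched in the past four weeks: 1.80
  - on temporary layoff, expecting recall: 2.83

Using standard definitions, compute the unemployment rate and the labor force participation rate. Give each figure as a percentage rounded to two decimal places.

Unemployment rate ≈ 10.55%; labor force participation rate ≈ 62.03%.

Employed = 11.02 + 172.10 = 183.12 million (anyone who worked, including part-time for economic reasons, counts as employed).
Unemployed = 18.76 + 2.83 = 21.59 million (jobless and actively searching, or on temporary layoff).
Labor force = 183.12 + 21.59 = 204.71 million.
Not in labor force = 77.77 + 25.16 + 20.60 + 1.80 = 125.33 million (those not working and not actively searching are outside the labor force — including those who want a job but have given up searching).
Civilian working-age population = 204.71 + 125.33 = 330.04 million.
Unemployment rate = 21.59 / 204.71 = 10.55%.
Labor force participation rate = 204.71 / 330.04 = 62.03%.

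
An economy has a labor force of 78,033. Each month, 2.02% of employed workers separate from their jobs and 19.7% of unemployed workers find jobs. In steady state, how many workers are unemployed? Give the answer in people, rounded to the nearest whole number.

Steady-state unemployment rate u* = s/(s+f) = 2.02/(2.02+19.7) = 0.093002.
Unemployed = u* × labor force = 0.093002 × 78,033 ≈ 7,257.

About 7,257 are unemployed in steady state.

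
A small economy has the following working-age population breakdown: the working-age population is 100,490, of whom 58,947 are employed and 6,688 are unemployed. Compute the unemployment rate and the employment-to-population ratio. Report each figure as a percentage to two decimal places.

Labor force = employed + unemployed = 58,947 + 6,688 = 65,635.
Unemployment rate = 6,688 / 65,635 = 10.19%.
Employment-population ratio = 58,947 / 100,490 = 58.66%.

Unemployment rate ≈ 10.19%; employment-population ratio ≈ 58.66%.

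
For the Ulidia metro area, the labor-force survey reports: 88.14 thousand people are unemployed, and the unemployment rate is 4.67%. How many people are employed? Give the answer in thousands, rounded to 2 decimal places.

About 1,799.23 thousand are employed.

Labor force = U / u = 88.14 / 0.0467 ≈ 1,887.37 thousand.
Employed = labor force − unemployed = 1,887.37 − 88.14 = 1,799.23 thousand.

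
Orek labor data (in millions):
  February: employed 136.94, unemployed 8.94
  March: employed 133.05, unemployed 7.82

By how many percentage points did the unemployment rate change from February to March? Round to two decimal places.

February: labor force = 136.94 + 8.94 = 145.88; u = 8.94/145.88 = 6.13%.
March: labor force = 133.05 + 7.82 = 140.87; u = 7.82/140.87 = 5.55%.
Change = 5.55% − 6.13% = −0.58 pp.

The unemployment rate changed by −0.58 percentage points.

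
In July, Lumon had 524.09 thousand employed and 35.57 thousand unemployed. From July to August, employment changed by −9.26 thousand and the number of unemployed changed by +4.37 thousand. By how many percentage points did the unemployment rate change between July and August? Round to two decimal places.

The unemployment rate changed by +0.84 percentage points.

July: labor force = 524.09 + 35.57 = 559.66; u = 35.57/559.66 = 6.36%.
August: labor force = 514.83 + 39.94 = 554.77; u = 39.94/554.77 = 7.20%.
Change = 7.20% − 6.36% = +0.84 pp.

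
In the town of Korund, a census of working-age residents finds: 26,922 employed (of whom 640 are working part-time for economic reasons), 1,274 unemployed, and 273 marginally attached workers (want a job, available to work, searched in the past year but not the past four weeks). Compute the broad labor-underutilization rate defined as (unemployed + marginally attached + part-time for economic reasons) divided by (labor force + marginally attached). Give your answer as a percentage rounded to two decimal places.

Labor force = 26,922 + 1,274 = 28,196.
Numerator = 1,274 + 273 + 640 = 2,187.
Denominator = 28,196 + 273 = 28,469.
Broad rate = 2,187 / 28,469 = 7.68%.

Broad underutilization rate ≈ 7.68%.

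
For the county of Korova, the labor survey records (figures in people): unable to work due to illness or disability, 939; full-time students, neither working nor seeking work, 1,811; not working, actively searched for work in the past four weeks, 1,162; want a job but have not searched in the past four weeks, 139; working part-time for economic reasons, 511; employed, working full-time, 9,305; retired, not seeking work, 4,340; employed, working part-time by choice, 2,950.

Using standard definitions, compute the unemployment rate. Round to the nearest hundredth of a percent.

Unemployment rate ≈ 8.34%.

Employed = 511 + 9,305 + 2,950 = 12,766 (anyone who worked, including part-time for economic reasons, counts as employed).
Unemployed = 1,162.
Labor force = 12,766 + 1,162 = 13,928.
Unemployment rate = 1,162 / 13,928 = 8.34%.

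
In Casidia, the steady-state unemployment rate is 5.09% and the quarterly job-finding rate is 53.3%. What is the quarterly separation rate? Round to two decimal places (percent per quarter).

From u* = s/(s+f): s = u·f/(1−u).
s = 0.0509 × 53.3 / (1 − 0.0509) = 2.7130 / 0.9491 ≈ 2.86% per quarter.

Separation rate ≈ 2.86% per quarter.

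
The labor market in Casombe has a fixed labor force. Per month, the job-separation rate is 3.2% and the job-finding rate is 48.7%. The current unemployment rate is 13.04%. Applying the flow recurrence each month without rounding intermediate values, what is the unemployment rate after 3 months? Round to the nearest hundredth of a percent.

With a fixed labor force, u_{t+1} = u_t + s·(1−u_t) − f·u_t = u_t·(1−s−f) + s.
Here 1−s−f = 0.481 and s = 0.032.
u_1 = 0.130400 × 0.481 + 0.032 = 0.094722.
u_2 = 0.094722 × 0.481 + 0.032 = 0.077561.
u_3 = 0.077561 × 0.481 + 0.032 = 0.069307.

Unemployment rate after three months ≈ 6.93%.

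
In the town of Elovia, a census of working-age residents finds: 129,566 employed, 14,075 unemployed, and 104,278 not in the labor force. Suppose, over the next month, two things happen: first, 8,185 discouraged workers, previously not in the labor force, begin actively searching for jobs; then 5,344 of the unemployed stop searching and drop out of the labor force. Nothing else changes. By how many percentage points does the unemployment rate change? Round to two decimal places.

The unemployment rate changes by +1.75 percentage points.

Initially, labor force = 129,566 + 14,075 = 143,641, so u = 14,075/143,641 = 9.80%.
After the first change, unemployed and labor force both rise by 8,185 → E = 129,566, U = 22,260, labor force = 151,826.
After the second change, unemployed and labor force both fall by 5,344 → E = 129,566, U = 16,916, labor force = 146,482.
New unemployment rate = 16,916 / 146,482 = 11.55%.
Change = 11.55% − 9.80% = +1.75 percentage points.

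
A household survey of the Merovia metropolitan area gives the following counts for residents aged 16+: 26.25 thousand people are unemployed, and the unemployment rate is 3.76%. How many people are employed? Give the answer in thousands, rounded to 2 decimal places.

About 671.89 thousand are employed.

Labor force = U / u = 26.25 / 0.0376 ≈ 698.14 thousand.
Employed = labor force − unemployed = 698.14 − 26.25 = 671.89 thousand.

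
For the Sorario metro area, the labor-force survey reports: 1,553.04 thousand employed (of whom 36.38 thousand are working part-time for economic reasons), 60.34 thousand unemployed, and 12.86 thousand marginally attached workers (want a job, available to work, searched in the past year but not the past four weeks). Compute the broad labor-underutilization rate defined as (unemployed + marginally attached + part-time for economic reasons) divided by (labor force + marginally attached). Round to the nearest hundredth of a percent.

Labor force = 1,553.04 + 60.34 = 1,613.38 thousand.
Numerator = 60.34 + 12.86 + 36.38 = 109.58 thousand.
Denominator = 1,613.38 + 12.86 = 1,626.24 thousand.
Broad rate = 109.58 / 1,626.24 = 6.74%.

Broad underutilization rate ≈ 6.74%.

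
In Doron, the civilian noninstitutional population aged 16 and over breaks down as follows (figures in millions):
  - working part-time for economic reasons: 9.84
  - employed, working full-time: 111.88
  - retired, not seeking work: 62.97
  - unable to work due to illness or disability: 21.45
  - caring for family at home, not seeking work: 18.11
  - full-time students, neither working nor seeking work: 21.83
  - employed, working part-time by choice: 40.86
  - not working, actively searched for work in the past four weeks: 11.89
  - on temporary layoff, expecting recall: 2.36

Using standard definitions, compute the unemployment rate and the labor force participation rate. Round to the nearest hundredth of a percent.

Unemployment rate ≈ 8.06%; labor force participation rate ≈ 58.71%.

Employed = 9.84 + 111.88 + 40.86 = 162.58 million (anyone who worked, including part-time for economic reasons, counts as employed).
Unemployed = 11.89 + 2.36 = 14.25 million (jobless and actively searching, or on temporary layoff).
Labor force = 162.58 + 14.25 = 176.83 million.
Not in labor force = 62.97 + 21.45 + 18.11 + 21.83 = 124.36 million (those not working and not actively searching are outside the labor force).
Civilian working-age population = 176.83 + 124.36 = 301.19 million.
Unemployment rate = 14.25 / 176.83 = 8.06%.
Labor force participation rate = 176.83 / 301.19 = 58.71%.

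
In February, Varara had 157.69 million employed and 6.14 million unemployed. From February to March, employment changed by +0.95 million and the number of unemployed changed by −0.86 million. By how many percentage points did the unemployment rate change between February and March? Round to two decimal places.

The unemployment rate changed by −0.53 percentage points.

February: labor force = 157.69 + 6.14 = 163.83; u = 6.14/163.83 = 3.75%.
March: labor force = 158.64 + 5.28 = 163.92; u = 5.28/163.92 = 3.22%.
Change = 3.22% − 3.75% = −0.53 pp.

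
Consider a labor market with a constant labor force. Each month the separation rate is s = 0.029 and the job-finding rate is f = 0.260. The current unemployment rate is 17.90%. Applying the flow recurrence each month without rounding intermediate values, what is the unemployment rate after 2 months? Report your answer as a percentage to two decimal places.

With a fixed labor force, u_{t+1} = u_t + s·(1−u_t) − f·u_t = u_t·(1−s−f) + s.
Here 1−s−f = 0.711 and s = 0.029.
u_1 = 0.179000 × 0.711 + 0.029 = 0.156269.
u_2 = 0.156269 × 0.711 + 0.029 = 0.140107.

Unemployment rate after two months ≈ 14.01%.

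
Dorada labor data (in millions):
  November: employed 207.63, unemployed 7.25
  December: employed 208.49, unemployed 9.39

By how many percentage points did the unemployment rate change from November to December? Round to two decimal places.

November: labor force = 207.63 + 7.25 = 214.88; u = 7.25/214.88 = 3.37%.
December: labor force = 208.49 + 9.39 = 217.88; u = 9.39/217.88 = 4.31%.
Change = 4.31% − 3.37% = +0.94 pp.

The unemployment rate changed by +0.94 percentage points.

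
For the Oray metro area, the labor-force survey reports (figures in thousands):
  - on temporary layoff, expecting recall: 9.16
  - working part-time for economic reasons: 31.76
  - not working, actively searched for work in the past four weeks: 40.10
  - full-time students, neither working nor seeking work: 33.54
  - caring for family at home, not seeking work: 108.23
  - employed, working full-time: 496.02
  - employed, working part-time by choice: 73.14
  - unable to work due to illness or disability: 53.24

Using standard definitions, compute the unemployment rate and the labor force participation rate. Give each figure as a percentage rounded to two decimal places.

Unemployment rate ≈ 7.58%; labor force participation rate ≈ 76.93%.

Employed = 31.76 + 496.02 + 73.14 = 600.92 thousand (anyone who worked, including part-time for economic reasons, counts as employed).
Unemployed = 9.16 + 40.10 = 49.26 thousand (jobless and actively searching, or on temporary layoff).
Labor force = 600.92 + 49.26 = 650.18 thousand.
Not in labor force = 33.54 + 108.23 + 53.24 = 195.01 thousand (those not working and not actively searching are outside the labor force).
Civilian working-age population = 650.18 + 195.01 = 845.19 thousand.
Unemployment rate = 49.26 / 650.18 = 7.58%.
Labor force participation rate = 650.18 / 845.19 = 76.93%.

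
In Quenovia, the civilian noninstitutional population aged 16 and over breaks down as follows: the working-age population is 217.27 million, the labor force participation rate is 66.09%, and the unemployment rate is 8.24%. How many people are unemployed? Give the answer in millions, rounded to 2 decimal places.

About 11.83 million are unemployed.

Labor force = 0.6609 × 217.27 = 143.59 million.
Unemployed = 0.0824 × 143.59 ≈ 11.83 million.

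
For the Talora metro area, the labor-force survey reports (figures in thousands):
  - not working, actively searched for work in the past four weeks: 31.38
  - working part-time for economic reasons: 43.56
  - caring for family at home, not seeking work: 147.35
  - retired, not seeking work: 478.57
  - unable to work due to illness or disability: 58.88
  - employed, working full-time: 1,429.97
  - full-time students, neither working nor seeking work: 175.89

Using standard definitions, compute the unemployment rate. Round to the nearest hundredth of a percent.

Unemployment rate ≈ 2.09%.

Employed = 43.56 + 1,429.97 = 1,473.53 thousand (anyone who worked, including part-time for economic reasons, counts as employed).
Unemployed = 31.38 thousand.
Labor force = 1,473.53 + 31.38 = 1,504.91 thousand.
Unemployment rate = 31.38 / 1,504.91 = 2.09%.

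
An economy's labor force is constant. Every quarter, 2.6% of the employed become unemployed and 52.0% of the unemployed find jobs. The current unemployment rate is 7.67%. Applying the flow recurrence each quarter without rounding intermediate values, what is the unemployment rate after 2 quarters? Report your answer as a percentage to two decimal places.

With a fixed labor force, u_{t+1} = u_t + s·(1−u_t) − f·u_t = u_t·(1−s−f) + s.
Here 1−s−f = 0.454 and s = 0.026.
u_1 = 0.076700 × 0.454 + 0.026 = 0.060822.
u_2 = 0.060822 × 0.454 + 0.026 = 0.053613.

Unemployment rate after two quarters ≈ 5.36%.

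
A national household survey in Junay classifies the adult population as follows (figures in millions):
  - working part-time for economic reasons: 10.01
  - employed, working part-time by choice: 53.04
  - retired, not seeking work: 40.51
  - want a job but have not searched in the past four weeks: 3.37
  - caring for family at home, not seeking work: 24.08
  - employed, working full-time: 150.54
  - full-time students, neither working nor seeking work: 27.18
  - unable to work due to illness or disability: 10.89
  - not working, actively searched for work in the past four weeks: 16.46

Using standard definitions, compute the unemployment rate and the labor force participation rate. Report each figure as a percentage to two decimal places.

Unemployment rate ≈ 7.15%; labor force participation rate ≈ 68.45%.

Employed = 10.01 + 53.04 + 150.54 = 213.59 million (anyone who worked, including part-time for economic reasons, counts as employed).
Unemployed = 16.46 million.
Labor force = 213.59 + 16.46 = 230.05 million.
Not in labor force = 40.51 + 3.37 + 24.08 + 27.18 + 10.89 = 106.03 million (those not working and not actively searching are outside the labor force — including those who want a job but have given up searching).
Civilian working-age population = 230.05 + 106.03 = 336.08 million.
Unemployment rate = 16.46 / 230.05 = 7.15%.
Labor force participation rate = 230.05 / 336.08 = 68.45%.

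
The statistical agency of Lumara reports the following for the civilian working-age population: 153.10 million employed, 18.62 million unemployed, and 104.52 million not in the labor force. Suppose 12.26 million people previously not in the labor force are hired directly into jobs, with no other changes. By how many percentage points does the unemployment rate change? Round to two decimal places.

The unemployment rate changes by −0.72 percentage points.

Initially, labor force = 153.10 + 18.62 = 171.72 million, so u = 18.62/171.72 = 10.84%.
After the change, employed and labor force both rise by 12.26; unemployed unchanged → E = 165.36, U = 18.62, labor force = 183.98 million.
New unemployment rate = 18.62 / 183.98 = 10.12%.
Change = 10.12% − 10.84% = −0.72 percentage points.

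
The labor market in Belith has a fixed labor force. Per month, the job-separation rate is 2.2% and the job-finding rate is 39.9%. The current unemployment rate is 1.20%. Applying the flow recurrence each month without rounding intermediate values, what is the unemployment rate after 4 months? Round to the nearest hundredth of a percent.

Unemployment rate after four months ≈ 4.77%.

With a fixed labor force, u_{t+1} = u_t + s·(1−u_t) − f·u_t = u_t·(1−s−f) + s.
Here 1−s−f = 0.579 and s = 0.022.
u_1 = 0.012000 × 0.579 + 0.022 = 0.028948.
u_2 = 0.028948 × 0.579 + 0.022 = 0.038761.
u_3 = 0.038761 × 0.579 + 0.022 = 0.044443.
u_4 = 0.044443 × 0.579 + 0.022 = 0.047732.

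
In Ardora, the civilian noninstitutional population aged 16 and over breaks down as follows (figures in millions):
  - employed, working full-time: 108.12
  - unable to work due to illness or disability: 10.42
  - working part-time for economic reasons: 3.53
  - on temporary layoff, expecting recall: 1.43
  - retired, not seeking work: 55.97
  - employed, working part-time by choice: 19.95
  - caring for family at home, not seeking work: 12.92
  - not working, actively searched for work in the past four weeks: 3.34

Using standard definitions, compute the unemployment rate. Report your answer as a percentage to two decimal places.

Unemployment rate ≈ 3.50%.

Employed = 108.12 + 3.53 + 19.95 = 131.60 million (anyone who worked, including part-time for economic reasons, counts as employed).
Unemployed = 1.43 + 3.34 = 4.77 million (jobless and actively searching, or on temporary layoff).
Labor force = 131.60 + 4.77 = 136.37 million.
Unemployment rate = 4.77 / 136.37 = 3.50%.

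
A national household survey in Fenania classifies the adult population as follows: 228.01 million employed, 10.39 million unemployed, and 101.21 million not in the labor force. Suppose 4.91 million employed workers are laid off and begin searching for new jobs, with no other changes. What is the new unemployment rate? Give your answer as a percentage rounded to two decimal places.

Initially, labor force = 228.01 + 10.39 = 238.40 million, so u = 10.39/238.40 = 4.36%.
After the change, employed falls and unemployed rises by 4.91; labor force unchanged → E = 223.10, U = 15.30, labor force = 238.40 million.
New unemployment rate = 15.30 / 238.40 = 6.42%.

New unemployment rate ≈ 6.42%.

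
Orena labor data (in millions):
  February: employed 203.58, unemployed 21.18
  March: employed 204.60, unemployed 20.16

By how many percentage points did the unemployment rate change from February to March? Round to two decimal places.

The unemployment rate changed by −0.45 percentage points.

February: labor force = 203.58 + 21.18 = 224.76; u = 21.18/224.76 = 9.42%.
March: labor force = 204.60 + 20.16 = 224.76; u = 20.16/224.76 = 8.97%.
Change = 8.97% − 9.42% = −0.45 pp.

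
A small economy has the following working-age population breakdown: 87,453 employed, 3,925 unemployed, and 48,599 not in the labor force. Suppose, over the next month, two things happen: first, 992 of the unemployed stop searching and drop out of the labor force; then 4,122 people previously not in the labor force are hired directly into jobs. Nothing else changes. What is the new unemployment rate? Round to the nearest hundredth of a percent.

Initially, labor force = 87,453 + 3,925 = 91,378, so u = 3,925/91,378 = 4.30%.
After the first change, unemployed and labor force both fall by 992 → E = 87,453, U = 2,933, labor force = 90,386.
After the second change, employed and labor force both rise by 4,122; unemployed unchanged → E = 91,575, U = 2,933, labor force = 94,508.
New unemployment rate = 2,933 / 94,508 = 3.10%.

New unemployment rate ≈ 3.10%.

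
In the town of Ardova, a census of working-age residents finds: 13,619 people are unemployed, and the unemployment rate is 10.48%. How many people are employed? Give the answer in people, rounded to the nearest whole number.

Labor force = U / u = 13,619 / 0.1048 ≈ 129,952.
Employed = labor force − unemployed = 129,952 − 13,619 = 116,333.

About 116,333 are employed.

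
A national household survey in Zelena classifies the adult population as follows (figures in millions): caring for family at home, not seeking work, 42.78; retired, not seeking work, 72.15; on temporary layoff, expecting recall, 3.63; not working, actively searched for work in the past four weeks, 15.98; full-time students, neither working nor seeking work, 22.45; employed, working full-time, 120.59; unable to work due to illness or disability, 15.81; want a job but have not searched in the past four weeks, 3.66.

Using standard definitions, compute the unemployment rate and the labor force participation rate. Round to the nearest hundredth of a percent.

Unemployment rate ≈ 13.99%; labor force participation rate ≈ 47.20%.

Employed = 120.59 million.
Unemployed = 3.63 + 15.98 = 19.61 million (jobless and actively searching, or on temporary layoff).
Labor force = 120.59 + 19.61 = 140.20 million.
Not in labor force = 42.78 + 72.15 + 22.45 + 15.81 + 3.66 = 156.85 million (those not working and not actively searching are outside the labor force — including those who want a job but have given up searching).
Civilian working-age population = 140.20 + 156.85 = 297.05 million.
Unemployment rate = 19.61 / 140.20 = 13.99%.
Labor force participation rate = 140.20 / 297.05 = 47.20%.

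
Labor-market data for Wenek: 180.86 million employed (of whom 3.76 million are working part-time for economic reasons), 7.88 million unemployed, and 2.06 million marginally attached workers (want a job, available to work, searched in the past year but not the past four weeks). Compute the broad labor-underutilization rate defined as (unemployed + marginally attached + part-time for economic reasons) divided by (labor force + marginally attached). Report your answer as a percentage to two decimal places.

Labor force = 180.86 + 7.88 = 188.74 million.
Numerator = 7.88 + 2.06 + 3.76 = 13.70 million.
Denominator = 188.74 + 2.06 = 190.80 million.
Broad rate = 13.70 / 190.80 = 7.18%.

Broad underutilization rate ≈ 7.18%.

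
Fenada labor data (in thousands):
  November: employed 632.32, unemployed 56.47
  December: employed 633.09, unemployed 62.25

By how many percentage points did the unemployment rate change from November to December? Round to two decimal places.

The unemployment rate changed by +0.75 percentage points.

November: labor force = 632.32 + 56.47 = 688.79; u = 56.47/688.79 = 8.20%.
December: labor force = 633.09 + 62.25 = 695.34; u = 62.25/695.34 = 8.95%.
Change = 8.95% − 8.20% = +0.75 pp.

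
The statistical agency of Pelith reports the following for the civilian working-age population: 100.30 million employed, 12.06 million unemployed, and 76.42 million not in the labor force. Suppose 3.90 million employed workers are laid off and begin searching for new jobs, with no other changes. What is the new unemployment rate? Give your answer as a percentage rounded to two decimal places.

New unemployment rate ≈ 14.20%.

Initially, labor force = 100.30 + 12.06 = 112.36 million, so u = 12.06/112.36 = 10.73%.
After the change, employed falls and unemployed rises by 3.90; labor force unchanged → E = 96.40, U = 15.96, labor force = 112.36 million.
New unemployment rate = 15.96 / 112.36 = 14.20%.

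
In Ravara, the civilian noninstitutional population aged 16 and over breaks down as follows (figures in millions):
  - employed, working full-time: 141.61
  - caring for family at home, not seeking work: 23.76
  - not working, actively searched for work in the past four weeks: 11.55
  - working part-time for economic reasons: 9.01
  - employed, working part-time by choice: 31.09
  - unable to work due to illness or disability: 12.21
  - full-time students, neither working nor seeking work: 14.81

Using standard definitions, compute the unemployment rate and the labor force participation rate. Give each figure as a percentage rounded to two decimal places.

Unemployment rate ≈ 5.98%; labor force participation rate ≈ 79.19%.

Employed = 141.61 + 9.01 + 31.09 = 181.71 million (anyone who worked, including part-time for economic reasons, counts as employed).
Unemployed = 11.55 million.
Labor force = 181.71 + 11.55 = 193.26 million.
Not in labor force = 23.76 + 12.21 + 14.81 = 50.78 million (those not working and not actively searching are outside the labor force).
Civilian working-age population = 193.26 + 50.78 = 244.04 million.
Unemployment rate = 11.55 / 193.26 = 5.98%.
Labor force participation rate = 193.26 / 244.04 = 79.19%.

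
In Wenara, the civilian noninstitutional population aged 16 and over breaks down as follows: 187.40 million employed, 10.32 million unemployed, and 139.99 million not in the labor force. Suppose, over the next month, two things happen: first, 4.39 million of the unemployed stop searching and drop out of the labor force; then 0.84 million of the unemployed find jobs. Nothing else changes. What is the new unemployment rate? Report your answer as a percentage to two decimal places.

Initially, labor force = 187.40 + 10.32 = 197.72 million, so u = 10.32/197.72 = 5.22%.
After the first change, unemployed and labor force both fall by 4.39 → E = 187.40, U = 5.93, labor force = 193.33 million.
After the second change, unemployed falls and employed rises by 0.84; labor force unchanged → E = 188.24, U = 5.09, labor force = 193.33 million.
New unemployment rate = 5.09 / 193.33 = 2.63%.

New unemployment rate ≈ 2.63%.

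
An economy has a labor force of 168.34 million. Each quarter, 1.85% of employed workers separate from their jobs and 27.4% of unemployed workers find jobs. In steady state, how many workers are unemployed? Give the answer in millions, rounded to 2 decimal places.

Steady-state unemployment rate u* = s/(s+f) = 1.85/(1.85+27.4) = 0.063248.
Unemployed = u* × labor force = 0.063248 × 168.34 ≈ 10.65 million.

About 10.65 million are unemployed in steady state.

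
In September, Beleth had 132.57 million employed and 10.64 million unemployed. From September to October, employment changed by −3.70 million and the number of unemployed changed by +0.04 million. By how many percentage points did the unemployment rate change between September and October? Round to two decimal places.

September: labor force = 132.57 + 10.64 = 143.21; u = 10.64/143.21 = 7.43%.
October: labor force = 128.87 + 10.68 = 139.55; u = 10.68/139.55 = 7.65%.
Change = 7.65% − 7.43% = +0.22 pp.

The unemployment rate changed by +0.22 percentage points.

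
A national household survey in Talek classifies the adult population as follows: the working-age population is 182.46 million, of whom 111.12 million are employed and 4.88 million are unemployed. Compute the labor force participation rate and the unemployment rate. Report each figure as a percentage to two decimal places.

Labor force participation rate ≈ 63.58%; unemployment rate ≈ 4.21%.

Labor force = employed + unemployed = 111.12 + 4.88 = 116.00 million.
Unemployment rate = 4.88 / 116.00 = 4.21%.
Labor force participation rate = 116.00 / 182.46 = 63.58%.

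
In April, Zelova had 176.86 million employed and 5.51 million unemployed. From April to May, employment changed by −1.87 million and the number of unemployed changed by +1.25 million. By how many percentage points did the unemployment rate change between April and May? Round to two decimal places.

April: labor force = 176.86 + 5.51 = 182.37; u = 5.51/182.37 = 3.02%.
May: labor force = 174.99 + 6.76 = 181.75; u = 6.76/181.75 = 3.72%.
Change = 3.72% − 3.02% = +0.70 pp.

The unemployment rate changed by +0.70 percentage points.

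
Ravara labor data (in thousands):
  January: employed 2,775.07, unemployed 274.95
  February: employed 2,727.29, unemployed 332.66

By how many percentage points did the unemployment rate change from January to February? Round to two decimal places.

The unemployment rate changed by +1.86 percentage points.

January: labor force = 2,775.07 + 274.95 = 3,050.02; u = 274.95/3,050.02 = 9.01%.
February: labor force = 2,727.29 + 332.66 = 3,059.95; u = 332.66/3,059.95 = 10.87%.
Change = 10.87% − 9.01% = +1.86 pp.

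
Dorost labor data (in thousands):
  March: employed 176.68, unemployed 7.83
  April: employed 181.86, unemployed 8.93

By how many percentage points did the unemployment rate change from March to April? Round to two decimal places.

March: labor force = 176.68 + 7.83 = 184.51; u = 7.83/184.51 = 4.24%.
April: labor force = 181.86 + 8.93 = 190.79; u = 8.93/190.79 = 4.68%.
Change = 4.68% − 4.24% = +0.44 pp.

The unemployment rate changed by +0.44 percentage points.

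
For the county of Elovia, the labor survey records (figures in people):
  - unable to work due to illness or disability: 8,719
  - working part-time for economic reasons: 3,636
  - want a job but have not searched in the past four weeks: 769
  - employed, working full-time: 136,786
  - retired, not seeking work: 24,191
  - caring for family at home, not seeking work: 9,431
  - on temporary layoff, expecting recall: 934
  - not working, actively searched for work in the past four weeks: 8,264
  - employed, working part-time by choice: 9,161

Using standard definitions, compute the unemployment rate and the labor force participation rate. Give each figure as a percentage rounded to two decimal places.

Employed = 3,636 + 136,786 + 9,161 = 149,583 (anyone who worked, including part-time for economic reasons, counts as employed).
Unemployed = 934 + 8,264 = 9,198 (jobless and actively searching, or on temporary layoff).
Labor force = 149,583 + 9,198 = 158,781.
Not in labor force = 8,719 + 769 + 24,191 + 9,431 = 43,110 (those not working and not actively searching are outside the labor force — including those who want a job but have given up searching).
Civilian working-age population = 158,781 + 43,110 = 201,891.
Unemployment rate = 9,198 / 158,781 = 5.79%.
Labor force participation rate = 158,781 / 201,891 = 78.65%.

Unemployment rate ≈ 5.79%; labor force participation rate ≈ 78.65%.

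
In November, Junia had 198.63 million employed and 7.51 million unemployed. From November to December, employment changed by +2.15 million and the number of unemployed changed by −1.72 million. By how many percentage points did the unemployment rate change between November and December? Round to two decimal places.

The unemployment rate changed by −0.84 percentage points.

November: labor force = 198.63 + 7.51 = 206.14; u = 7.51/206.14 = 3.64%.
December: labor force = 200.78 + 5.79 = 206.57; u = 5.79/206.57 = 2.80%.
Change = 2.80% − 3.64% = −0.84 pp.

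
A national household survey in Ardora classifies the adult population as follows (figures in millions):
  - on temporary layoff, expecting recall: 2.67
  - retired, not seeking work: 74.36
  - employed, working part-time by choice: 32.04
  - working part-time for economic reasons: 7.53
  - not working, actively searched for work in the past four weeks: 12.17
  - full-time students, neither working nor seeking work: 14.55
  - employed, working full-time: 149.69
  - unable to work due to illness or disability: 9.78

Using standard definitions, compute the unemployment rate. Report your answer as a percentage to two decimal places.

Employed = 32.04 + 7.53 + 149.69 = 189.26 million (anyone who worked, including part-time for economic reasons, counts as employed).
Unemployed = 2.67 + 12.17 = 14.84 million (jobless and actively searching, or on temporary layoff).
Labor force = 189.26 + 14.84 = 204.10 million.
Unemployment rate = 14.84 / 204.10 = 7.27%.

Unemployment rate ≈ 7.27%.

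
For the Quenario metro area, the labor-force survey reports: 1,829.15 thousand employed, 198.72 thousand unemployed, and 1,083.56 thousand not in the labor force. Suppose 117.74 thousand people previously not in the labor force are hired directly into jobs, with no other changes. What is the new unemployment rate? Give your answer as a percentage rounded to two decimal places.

New unemployment rate ≈ 9.26%.

Initially, labor force = 1,829.15 + 198.72 = 2,027.87 thousand, so u = 198.72/2,027.87 = 9.80%.
After the change, employed and labor force both rise by 117.74; unemployed unchanged → E = 1,946.89, U = 198.72, labor force = 2,145.61 thousand.
New unemployment rate = 198.72 / 2,145.61 = 9.26%.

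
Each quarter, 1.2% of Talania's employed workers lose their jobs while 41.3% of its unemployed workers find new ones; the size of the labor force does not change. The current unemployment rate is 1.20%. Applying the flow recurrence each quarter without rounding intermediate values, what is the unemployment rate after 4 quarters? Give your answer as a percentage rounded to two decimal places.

With a fixed labor force, u_{t+1} = u_t + s·(1−u_t) − f·u_t = u_t·(1−s−f) + s.
Here 1−s−f = 0.575 and s = 0.012.
u_1 = 0.012000 × 0.575 + 0.012 = 0.018900.
u_2 = 0.018900 × 0.575 + 0.012 = 0.022867.
u_3 = 0.022867 × 0.575 + 0.012 = 0.025149.
u_4 = 0.025149 × 0.575 + 0.012 = 0.026461.

Unemployment rate after four quarters ≈ 2.65%.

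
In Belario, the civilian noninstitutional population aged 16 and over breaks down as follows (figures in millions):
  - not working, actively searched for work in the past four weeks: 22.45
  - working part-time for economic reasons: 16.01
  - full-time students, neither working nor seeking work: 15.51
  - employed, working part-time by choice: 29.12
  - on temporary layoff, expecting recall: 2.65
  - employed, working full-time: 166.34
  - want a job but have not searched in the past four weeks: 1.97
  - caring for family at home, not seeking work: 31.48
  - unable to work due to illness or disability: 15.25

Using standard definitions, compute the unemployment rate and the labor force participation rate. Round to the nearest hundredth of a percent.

Unemployment rate ≈ 10.61%; labor force participation rate ≈ 78.65%.

Employed = 16.01 + 29.12 + 166.34 = 211.47 million (anyone who worked, including part-time for economic reasons, counts as employed).
Unemployed = 22.45 + 2.65 = 25.10 million (jobless and actively searching, or on temporary layoff).
Labor force = 211.47 + 25.10 = 236.57 million.
Not in labor force = 15.51 + 1.97 + 31.48 + 15.25 = 64.21 million (those not working and not actively searching are outside the labor force — including those who want a job but have given up searching).
Civilian working-age population = 236.57 + 64.21 = 300.78 million.
Unemployment rate = 25.10 / 236.57 = 10.61%.
Labor force participation rate = 236.57 / 300.78 = 78.65%.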